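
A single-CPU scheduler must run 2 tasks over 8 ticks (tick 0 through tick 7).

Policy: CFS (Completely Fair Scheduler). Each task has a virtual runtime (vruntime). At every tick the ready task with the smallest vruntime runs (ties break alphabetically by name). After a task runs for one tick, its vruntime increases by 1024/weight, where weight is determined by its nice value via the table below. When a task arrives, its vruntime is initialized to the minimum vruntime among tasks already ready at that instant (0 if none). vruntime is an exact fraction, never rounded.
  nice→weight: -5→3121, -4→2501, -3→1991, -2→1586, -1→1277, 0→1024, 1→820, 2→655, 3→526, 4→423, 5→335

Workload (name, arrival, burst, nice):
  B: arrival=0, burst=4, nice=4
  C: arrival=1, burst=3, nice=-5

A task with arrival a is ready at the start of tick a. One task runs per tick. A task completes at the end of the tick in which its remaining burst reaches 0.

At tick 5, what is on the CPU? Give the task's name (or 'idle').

t=0: vr[B=0] → run B
t=1: vr[B=1024/423 C=1024/423] → run B
t=2: vr[B=2048/423 C=1024/423] → run C
t=3: vr[B=2048/423 C=3629056/1320183] → run C
t=4: vr[B=2048/423 C=4062208/1320183] → run C
t=5: vr[B=2048/423] → run B
t=6: vr[B=1024/141] → run B
t=7: (idle)

running at tick 5 = B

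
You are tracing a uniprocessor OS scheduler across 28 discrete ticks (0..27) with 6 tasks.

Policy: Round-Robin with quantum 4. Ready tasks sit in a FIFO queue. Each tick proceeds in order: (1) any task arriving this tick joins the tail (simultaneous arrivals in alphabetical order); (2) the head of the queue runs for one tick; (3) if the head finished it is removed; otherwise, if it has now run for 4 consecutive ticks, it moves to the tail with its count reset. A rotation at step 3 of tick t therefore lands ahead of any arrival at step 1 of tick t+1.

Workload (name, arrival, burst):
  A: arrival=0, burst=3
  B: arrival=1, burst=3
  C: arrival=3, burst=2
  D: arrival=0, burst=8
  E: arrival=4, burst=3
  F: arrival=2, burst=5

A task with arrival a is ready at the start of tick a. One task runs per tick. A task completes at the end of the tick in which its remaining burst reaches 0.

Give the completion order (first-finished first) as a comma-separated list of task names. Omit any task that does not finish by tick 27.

completion order = A, B, C, E, D, F

t=0: queue=[A,D] q_used=0 → run A
t=1: queue=[A,D,B] q_used=1 → run A
t=2: queue=[A,D,B,F] q_used=2 → run A
t=3: queue=[D,B,F,C] q_used=0 → run D
t=4: queue=[D,B,F,C,E] q_used=1 → run D
t=5: queue=[D,B,F,C,E] q_used=2 → run D
t=6: queue=[D,B,F,C,E] q_used=3 → run D
t=7: queue=[B,F,C,E,D] q_used=0 → run B
t=8: queue=[B,F,C,E,D] q_used=1 → run B
t=9: queue=[B,F,C,E,D] q_used=2 → run B
t=10: queue=[F,C,E,D] q_used=0 → run F
t=11: queue=[F,C,E,D] q_used=1 → run F
t=12: queue=[F,C,E,D] q_used=2 → run F
t=13: queue=[F,C,E,D] q_used=3 → run F
t=14: queue=[C,E,D,F] q_used=0 → run C
t=15: queue=[C,E,D,F] q_used=1 → run C
t=16: queue=[E,D,F] q_used=0 → run E
t=17: queue=[E,D,F] q_used=1 → run E
t=18: queue=[E,D,F] q_used=2 → run E
t=19: queue=[D,F] q_used=0 → run D
t=20: queue=[D,F] q_used=1 → run D
t=21: queue=[D,F] q_used=2 → run D
t=22: queue=[D,F] q_used=3 → run D
t=23: queue=[F] q_used=0 → run F
t=24: (idle)
t=25: (idle)
t=26: (idle)
t=27: (idle)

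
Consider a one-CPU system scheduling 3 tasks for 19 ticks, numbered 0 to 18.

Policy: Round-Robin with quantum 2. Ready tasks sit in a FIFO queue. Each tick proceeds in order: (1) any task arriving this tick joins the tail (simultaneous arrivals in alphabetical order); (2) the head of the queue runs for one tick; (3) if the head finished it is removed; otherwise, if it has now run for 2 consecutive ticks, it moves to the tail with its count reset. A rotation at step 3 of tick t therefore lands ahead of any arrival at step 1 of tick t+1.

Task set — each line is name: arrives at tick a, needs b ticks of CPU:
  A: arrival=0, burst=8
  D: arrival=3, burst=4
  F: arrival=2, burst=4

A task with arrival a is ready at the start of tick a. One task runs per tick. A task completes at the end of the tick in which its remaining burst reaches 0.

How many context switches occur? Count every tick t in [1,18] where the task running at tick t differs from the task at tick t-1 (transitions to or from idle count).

t=0: queue=[A] q_used=0 → run A
t=1: queue=[A] q_used=1 → run A
t=2: queue=[A,F] q_used=0 → run A
t=3: queue=[A,F,D] q_used=1 → run A
t=4: queue=[F,D,A] q_used=0 → run F
t=5: queue=[F,D,A] q_used=1 → run F
t=6: queue=[D,A,F] q_used=0 → run D
t=7: queue=[D,A,F] q_used=1 → run D
t=8: queue=[A,F,D] q_used=0 → run A
t=9: queue=[A,F,D] q_used=1 → run A
t=10: queue=[F,D,A] q_used=0 → run F
t=11: queue=[F,D,A] q_used=1 → run F
t=12: queue=[D,A] q_used=0 → run D
t=13: queue=[D,A] q_used=1 → run D
t=14: queue=[A] q_used=0 → run A
t=15: queue=[A] q_used=1 → run A
t=16: (idle)
t=17: (idle)
t=18: (idle)

context switches = 7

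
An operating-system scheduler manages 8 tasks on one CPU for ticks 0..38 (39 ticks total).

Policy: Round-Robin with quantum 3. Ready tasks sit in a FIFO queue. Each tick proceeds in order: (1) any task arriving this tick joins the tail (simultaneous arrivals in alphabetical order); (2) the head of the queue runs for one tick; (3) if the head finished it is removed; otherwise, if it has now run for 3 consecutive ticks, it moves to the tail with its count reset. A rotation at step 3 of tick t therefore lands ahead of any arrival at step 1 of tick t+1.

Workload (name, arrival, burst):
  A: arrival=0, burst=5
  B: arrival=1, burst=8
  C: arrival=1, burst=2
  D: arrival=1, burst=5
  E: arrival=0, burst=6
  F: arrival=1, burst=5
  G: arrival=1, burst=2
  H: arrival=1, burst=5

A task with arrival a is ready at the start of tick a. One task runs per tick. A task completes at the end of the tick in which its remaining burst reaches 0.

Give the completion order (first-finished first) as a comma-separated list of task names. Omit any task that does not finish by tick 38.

completion order = C, G, A, E, D, F, H, B

t=0: queue=[A,E] q_used=0 → run A
t=1: queue=[A,E,B,C,D,F,G,H] q_used=1 → run A
t=2: queue=[A,E,B,C,D,F,G,H] q_used=2 → run A
t=3: queue=[E,B,C,D,F,G,H,A] q_used=0 → run E
t=4: queue=[E,B,C,D,F,G,H,A] q_used=1 → run E
t=5: queue=[E,B,C,D,F,G,H,A] q_used=2 → run E
t=6: queue=[B,C,D,F,G,H,A,E] q_used=0 → run B
t=7: queue=[B,C,D,F,G,H,A,E] q_used=1 → run B
t=8: queue=[B,C,D,F,G,H,A,E] q_used=2 → run B
t=9: queue=[C,D,F,G,H,A,E,B] q_used=0 → run C
t=10: queue=[C,D,F,G,H,A,E,B] q_used=1 → run C
t=11: queue=[D,F,G,H,A,E,B] q_used=0 → run D
t=12: queue=[D,F,G,H,A,E,B] q_used=1 → run D
t=13: queue=[D,F,G,H,A,E,B] q_used=2 → run D
t=14: queue=[F,G,H,A,E,B,D] q_used=0 → run F
t=15: queue=[F,G,H,A,E,B,D] q_used=1 → run F
t=16: queue=[F,G,H,A,E,B,D] q_used=2 → run F
t=17: queue=[G,H,A,E,B,D,F] q_used=0 → run G
t=18: queue=[G,H,A,E,B,D,F] q_used=1 → run G
t=19: queue=[H,A,E,B,D,F] q_used=0 → run H
t=20: queue=[H,A,E,B,D,F] q_used=1 → run H
t=21: queue=[H,A,E,B,D,F] q_used=2 → run H
t=22: queue=[A,E,B,D,F,H] q_used=0 → run A
t=23: queue=[A,E,B,D,F,H] q_used=1 → run A
t=24: queue=[E,B,D,F,H] q_used=0 → run E
t=25: queue=[E,B,D,F,H] q_used=1 → run E
t=26: queue=[E,B,D,F,H] q_used=2 → run E
t=27: queue=[B,D,F,H] q_used=0 → run B
t=28: queue=[B,D,F,H] q_used=1 → run B
t=29: queue=[B,D,F,H] q_used=2 → run B
t=30: queue=[D,F,H,B] q_used=0 → run D
t=31: queue=[D,F,H,B] q_used=1 → run D
t=32: queue=[F,H,B] q_used=0 → run F
t=33: queue=[F,H,B] q_used=1 → run F
t=34: queue=[H,B] q_used=0 → run H
t=35: queue=[H,B] q_used=1 → run H
t=36: queue=[B] q_used=0 → run B
t=37: queue=[B] q_used=1 → run B
t=38: (idle)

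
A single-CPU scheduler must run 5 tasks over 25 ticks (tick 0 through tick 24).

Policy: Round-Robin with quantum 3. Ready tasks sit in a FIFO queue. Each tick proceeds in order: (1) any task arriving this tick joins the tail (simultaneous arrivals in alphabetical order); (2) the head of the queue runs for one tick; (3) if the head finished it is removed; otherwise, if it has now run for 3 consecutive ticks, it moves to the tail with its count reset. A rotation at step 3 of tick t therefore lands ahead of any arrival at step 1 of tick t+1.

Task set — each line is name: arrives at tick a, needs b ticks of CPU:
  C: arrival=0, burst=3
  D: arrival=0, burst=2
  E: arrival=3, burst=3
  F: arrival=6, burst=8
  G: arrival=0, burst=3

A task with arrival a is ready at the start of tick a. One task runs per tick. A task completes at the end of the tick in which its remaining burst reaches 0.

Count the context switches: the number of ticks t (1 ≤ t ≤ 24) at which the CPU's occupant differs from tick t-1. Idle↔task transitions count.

t=0: queue=[C,D,G] q_used=0 → run C
t=1: queue=[C,D,G] q_used=1 → run C
t=2: queue=[C,D,G] q_used=2 → run C
t=3: queue=[D,G,E] q_used=0 → run D
t=4: queue=[D,G,E] q_used=1 → run D
t=5: queue=[G,E] q_used=0 → run G
t=6: queue=[G,E,F] q_used=1 → run G
t=7: queue=[G,E,F] q_used=2 → run G
t=8: queue=[E,F] q_used=0 → run E
t=9: queue=[E,F] q_used=1 → run E
t=10: queue=[E,F] q_used=2 → run E
t=11: queue=[F] q_used=0 → run F
t=12: queue=[F] q_used=1 → run F
t=13: queue=[F] q_used=2 → run F
t=14: queue=[F] q_used=0 → run F
t=15: queue=[F] q_used=1 → run F
t=16: queue=[F] q_used=2 → run F
t=17: queue=[F] q_used=0 → run F
t=18: queue=[F] q_used=1 → run F
t=19: (idle)
t=20: (idle)
t=21: (idle)
t=22: (idle)
t=23: (idle)
t=24: (idle)

context switches = 5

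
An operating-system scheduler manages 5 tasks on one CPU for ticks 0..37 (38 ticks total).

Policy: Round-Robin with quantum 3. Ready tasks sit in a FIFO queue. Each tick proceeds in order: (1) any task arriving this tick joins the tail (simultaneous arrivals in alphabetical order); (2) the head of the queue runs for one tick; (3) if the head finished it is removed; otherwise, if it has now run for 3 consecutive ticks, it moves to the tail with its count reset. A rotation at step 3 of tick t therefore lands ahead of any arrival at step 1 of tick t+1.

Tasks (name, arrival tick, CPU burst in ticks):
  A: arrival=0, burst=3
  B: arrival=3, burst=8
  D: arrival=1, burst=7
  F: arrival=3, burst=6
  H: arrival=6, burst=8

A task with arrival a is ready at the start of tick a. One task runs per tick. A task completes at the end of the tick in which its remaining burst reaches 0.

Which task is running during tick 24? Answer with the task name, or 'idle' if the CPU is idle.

t=0: queue=[A] q_used=0 → run A
t=1: queue=[A,D] q_used=1 → run A
t=2: queue=[A,D] q_used=2 → run A
t=3: queue=[D,B,F] q_used=0 → run D
t=4: queue=[D,B,F] q_used=1 → run D
t=5: queue=[D,B,F] q_used=2 → run D
t=6: queue=[B,F,D,H] q_used=0 → run B
t=7: queue=[B,F,D,H] q_used=1 → run B
t=8: queue=[B,F,D,H] q_used=2 → run B
t=9: queue=[F,D,H,B] q_used=0 → run F
t=10: queue=[F,D,H,B] q_used=1 → run F
t=11: queue=[F,D,H,B] q_used=2 → run F
t=12: queue=[D,H,B,F] q_used=0 → run D
t=13: queue=[D,H,B,F] q_used=1 → run D
t=14: queue=[D,H,B,F] q_used=2 → run D
t=15: queue=[H,B,F,D] q_used=0 → run H
t=16: queue=[H,B,F,D] q_used=1 → run H
t=17: queue=[H,B,F,D] q_used=2 → run H
t=18: queue=[B,F,D,H] q_used=0 → run B
t=19: queue=[B,F,D,H] q_used=1 → run B
t=20: queue=[B,F,D,H] q_used=2 → run B
t=21: queue=[F,D,H,B] q_used=0 → run F
t=22: queue=[F,D,H,B] q_used=1 → run F
t=23: queue=[F,D,H,B] q_used=2 → run F
t=24: queue=[D,H,B] q_used=0 → run D
t=25: queue=[H,B] q_used=0 → run H
t=26: queue=[H,B] q_used=1 → run H
t=27: queue=[H,B] q_used=2 → run H
t=28: queue=[B,H] q_used=0 → run B
t=29: queue=[B,H] q_used=1 → run B
t=30: queue=[H] q_used=0 → run H
t=31: queue=[H] q_used=1 → run H
t=32: (idle)
t=33: (idle)
t=34: (idle)
t=35: (idle)
t=36: (idle)
t=37: (idle)

running at tick 24 = D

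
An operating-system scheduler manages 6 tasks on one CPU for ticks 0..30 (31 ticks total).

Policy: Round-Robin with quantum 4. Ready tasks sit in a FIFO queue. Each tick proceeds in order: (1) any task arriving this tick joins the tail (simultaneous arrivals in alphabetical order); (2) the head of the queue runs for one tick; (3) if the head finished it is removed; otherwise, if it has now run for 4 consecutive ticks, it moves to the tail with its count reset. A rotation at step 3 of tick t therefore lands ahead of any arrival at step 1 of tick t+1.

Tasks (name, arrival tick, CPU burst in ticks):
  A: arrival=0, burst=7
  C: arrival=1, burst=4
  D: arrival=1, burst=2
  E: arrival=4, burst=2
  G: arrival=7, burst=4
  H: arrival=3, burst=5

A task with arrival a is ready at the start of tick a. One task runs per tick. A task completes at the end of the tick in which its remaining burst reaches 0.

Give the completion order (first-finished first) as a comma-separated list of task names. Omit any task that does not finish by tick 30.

t=0: queue=[A] q_used=0 → run A
t=1: queue=[A,C,D] q_used=1 → run A
t=2: queue=[A,C,D] q_used=2 → run A
t=3: queue=[A,C,D,H] q_used=3 → run A
t=4: queue=[C,D,H,A,E] q_used=0 → run C
t=5: queue=[C,D,H,A,E] q_used=1 → run C
t=6: queue=[C,D,H,A,E] q_used=2 → run C
t=7: queue=[C,D,H,A,E,G] q_used=3 → run C
t=8: queue=[D,H,A,E,G] q_used=0 → run D
t=9: queue=[D,H,A,E,G] q_used=1 → run D
t=10: queue=[H,A,E,G] q_used=0 → run H
t=11: queue=[H,A,E,G] q_used=1 → run H
t=12: queue=[H,A,E,G] q_used=2 → run H
t=13: queue=[H,A,E,G] q_used=3 → run H
t=14: queue=[A,E,G,H] q_used=0 → run A
t=15: queue=[A,E,G,H] q_used=1 → run A
t=16: queue=[A,E,G,H] q_used=2 → run A
t=17: queue=[E,G,H] q_used=0 → run E
t=18: queue=[E,G,H] q_used=1 → run E
t=19: queue=[G,H] q_used=0 → run G
t=20: queue=[G,H] q_used=1 → run G
t=21: queue=[G,H] q_used=2 → run G
t=22: queue=[G,H] q_used=3 → run G
t=23: queue=[H] q_used=0 → run H
t=24: (idle)
t=25: (idle)
t=26: (idle)
t=27: (idle)
t=28: (idle)
t=29: (idle)
t=30: (idle)

completion order = C, D, A, E, G, H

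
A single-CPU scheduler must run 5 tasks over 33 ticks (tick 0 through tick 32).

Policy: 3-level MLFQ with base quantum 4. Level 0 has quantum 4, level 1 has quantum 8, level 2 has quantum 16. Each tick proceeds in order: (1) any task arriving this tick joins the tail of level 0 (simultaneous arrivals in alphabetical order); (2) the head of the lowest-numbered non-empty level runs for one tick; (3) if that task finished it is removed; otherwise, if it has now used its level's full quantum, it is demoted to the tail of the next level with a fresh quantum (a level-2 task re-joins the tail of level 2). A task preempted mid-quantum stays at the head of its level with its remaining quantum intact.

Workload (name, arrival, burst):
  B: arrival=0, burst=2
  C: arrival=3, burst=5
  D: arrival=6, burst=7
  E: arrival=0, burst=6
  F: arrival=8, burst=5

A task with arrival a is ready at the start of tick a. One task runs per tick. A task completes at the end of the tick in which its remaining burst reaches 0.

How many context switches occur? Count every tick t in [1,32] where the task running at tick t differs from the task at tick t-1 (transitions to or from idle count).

context switches = 9

t=0: L0/L1/L2 = BE/-/- → run B
t=1: L0/L1/L2 = BE/-/- → run B
t=2: L0/L1/L2 = E/-/- → run E
t=3: L0/L1/L2 = EC/-/- → run E
t=4: L0/L1/L2 = EC/-/- → run E
t=5: L0/L1/L2 = EC/-/- → run E
t=6: L0/L1/L2 = CD/E/- → run C
t=7: L0/L1/L2 = CD/E/- → run C
t=8: L0/L1/L2 = CDF/E/- → run C
t=9: L0/L1/L2 = CDF/E/- → run C
t=10: L0/L1/L2 = DF/EC/- → run D
t=11: L0/L1/L2 = DF/EC/- → run D
t=12: L0/L1/L2 = DF/EC/- → run D
t=13: L0/L1/L2 = DF/EC/- → run D
t=14: L0/L1/L2 = F/ECD/- → run F
t=15: L0/L1/L2 = F/ECD/- → run F
t=16: L0/L1/L2 = F/ECD/- → run F
t=17: L0/L1/L2 = F/ECD/- → run F
t=18: L0/L1/L2 = -/ECDF/- → run E
t=19: L0/L1/L2 = -/ECDF/- → run E
t=20: L0/L1/L2 = -/CDF/- → run C
t=21: L0/L1/L2 = -/DF/- → run D
t=22: L0/L1/L2 = -/DF/- → run D
t=23: L0/L1/L2 = -/DF/- → run D
t=24: L0/L1/L2 = -/F/- → run F
t=25: (idle)
t=26: (idle)
t=27: (idle)
t=28: (idle)
t=29: (idle)
t=30: (idle)
t=31: (idle)
t=32: (idle)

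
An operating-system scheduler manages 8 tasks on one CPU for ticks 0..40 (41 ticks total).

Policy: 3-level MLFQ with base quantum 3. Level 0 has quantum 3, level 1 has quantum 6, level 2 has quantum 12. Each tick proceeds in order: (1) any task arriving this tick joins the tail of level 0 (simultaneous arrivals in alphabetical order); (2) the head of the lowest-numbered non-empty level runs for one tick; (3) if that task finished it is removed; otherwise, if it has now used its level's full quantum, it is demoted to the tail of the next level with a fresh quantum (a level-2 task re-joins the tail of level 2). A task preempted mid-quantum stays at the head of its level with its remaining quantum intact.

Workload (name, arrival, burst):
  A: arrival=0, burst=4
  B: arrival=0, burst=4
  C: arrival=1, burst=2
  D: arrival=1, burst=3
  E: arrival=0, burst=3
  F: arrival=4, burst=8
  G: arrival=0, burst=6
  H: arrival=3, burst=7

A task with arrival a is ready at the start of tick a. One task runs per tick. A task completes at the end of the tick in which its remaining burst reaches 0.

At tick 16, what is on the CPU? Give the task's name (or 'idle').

running at tick 16 = D

t=0: L0/L1/L2 = ABEG/-/- → run A
t=1: L0/L1/L2 = ABEGCD/-/- → run A
t=2: L0/L1/L2 = ABEGCD/-/- → run A
t=3: L0/L1/L2 = BEGCDH/A/- → run B
t=4: L0/L1/L2 = BEGCDHF/A/- → run B
t=5: L0/L1/L2 = BEGCDHF/A/- → run B
t=6: L0/L1/L2 = EGCDHF/AB/- → run E
t=7: L0/L1/L2 = EGCDHF/AB/- → run E
t=8: L0/L1/L2 = EGCDHF/AB/- → run E
t=9: L0/L1/L2 = GCDHF/AB/- → run G
t=10: L0/L1/L2 = GCDHF/AB/- → run G
t=11: L0/L1/L2 = GCDHF/AB/- → run G
t=12: L0/L1/L2 = CDHF/ABG/- → run C
t=13: L0/L1/L2 = CDHF/ABG/- → run C
t=14: L0/L1/L2 = DHF/ABG/- → run D
t=15: L0/L1/L2 = DHF/ABG/- → run D
t=16: L0/L1/L2 = DHF/ABG/- → run D
t=17: L0/L1/L2 = HF/ABG/- → run H
t=18: L0/L1/L2 = HF/ABG/- → run H
t=19: L0/L1/L2 = HF/ABG/- → run H
t=20: L0/L1/L2 = F/ABGH/- → run F
t=21: L0/L1/L2 = F/ABGH/- → run F
t=22: L0/L1/L2 = F/ABGH/- → run F
t=23: L0/L1/L2 = -/ABGHF/- → run A
t=24: L0/L1/L2 = -/BGHF/- → run B
t=25: L0/L1/L2 = -/GHF/- → run G
t=26: L0/L1/L2 = -/GHF/- → run G
t=27: L0/L1/L2 = -/GHF/- → run G
t=28: L0/L1/L2 = -/HF/- → run H
t=29: L0/L1/L2 = -/HF/- → run H
t=30: L0/L1/L2 = -/HF/- → run H
t=31: L0/L1/L2 = -/HF/- → run H
t=32: L0/L1/L2 = -/F/- → run F
t=33: L0/L1/L2 = -/F/- → run F
t=34: L0/L1/L2 = -/F/- → run F
t=35: L0/L1/L2 = -/F/- → run F
t=36: L0/L1/L2 = -/F/- → run F
t=37: (idle)
t=38: (idle)
t=39: (idle)
t=40: (idle)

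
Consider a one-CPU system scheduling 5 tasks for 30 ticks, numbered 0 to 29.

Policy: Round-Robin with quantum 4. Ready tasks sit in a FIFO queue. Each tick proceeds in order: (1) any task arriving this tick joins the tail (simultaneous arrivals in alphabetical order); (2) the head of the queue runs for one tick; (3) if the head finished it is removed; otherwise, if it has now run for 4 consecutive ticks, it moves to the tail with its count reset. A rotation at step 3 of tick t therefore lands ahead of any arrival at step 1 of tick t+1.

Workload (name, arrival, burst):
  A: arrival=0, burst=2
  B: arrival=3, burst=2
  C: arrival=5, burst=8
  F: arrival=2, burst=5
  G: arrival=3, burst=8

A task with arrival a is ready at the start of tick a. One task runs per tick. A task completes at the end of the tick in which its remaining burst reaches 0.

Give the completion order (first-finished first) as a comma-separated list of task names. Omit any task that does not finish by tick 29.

completion order = A, B, F, G, C

t=0: queue=[A] q_used=0 → run A
t=1: queue=[A] q_used=1 → run A
t=2: queue=[F] q_used=0 → run F
t=3: queue=[F,B,G] q_used=1 → run F
t=4: queue=[F,B,G] q_used=2 → run F
t=5: queue=[F,B,G,C] q_used=3 → run F
t=6: queue=[B,G,C,F] q_used=0 → run B
t=7: queue=[B,G,C,F] q_used=1 → run B
t=8: queue=[G,C,F] q_used=0 → run G
t=9: queue=[G,C,F] q_used=1 → run G
t=10: queue=[G,C,F] q_used=2 → run G
t=11: queue=[G,C,F] q_used=3 → run G
t=12: queue=[C,F,G] q_used=0 → run C
t=13: queue=[C,F,G] q_used=1 → run C
t=14: queue=[C,F,G] q_used=2 → run C
t=15: queue=[C,F,G] q_used=3 → run C
t=16: queue=[F,G,C] q_used=0 → run F
t=17: queue=[G,C] q_used=0 → run G
t=18: queue=[G,C] q_used=1 → run G
t=19: queue=[G,C] q_used=2 → run G
t=20: queue=[G,C] q_used=3 → run G
t=21: queue=[C] q_used=0 → run C
t=22: queue=[C] q_used=1 → run C
t=23: queue=[C] q_used=2 → run C
t=24: queue=[C] q_used=3 → run C
t=25: (idle)
t=26: (idle)
t=27: (idle)
t=28: (idle)
t=29: (idle)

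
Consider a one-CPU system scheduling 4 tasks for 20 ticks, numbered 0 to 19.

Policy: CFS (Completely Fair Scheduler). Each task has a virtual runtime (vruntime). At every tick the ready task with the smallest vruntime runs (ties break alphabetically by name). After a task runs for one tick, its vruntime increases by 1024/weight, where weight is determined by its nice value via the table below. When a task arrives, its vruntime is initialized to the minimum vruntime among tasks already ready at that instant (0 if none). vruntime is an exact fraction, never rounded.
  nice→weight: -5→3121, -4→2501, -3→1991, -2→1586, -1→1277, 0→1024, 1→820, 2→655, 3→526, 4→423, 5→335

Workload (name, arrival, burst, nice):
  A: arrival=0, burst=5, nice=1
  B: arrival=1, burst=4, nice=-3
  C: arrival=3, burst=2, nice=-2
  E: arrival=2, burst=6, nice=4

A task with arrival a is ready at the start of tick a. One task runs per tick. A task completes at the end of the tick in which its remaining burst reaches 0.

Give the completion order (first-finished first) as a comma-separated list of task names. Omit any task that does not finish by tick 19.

completion order = C, B, A, E

t=0: vr[A=0] → run A
t=1: vr[A=256/205 B=256/205] → run A
t=2: vr[A=512/205 B=256/205 E=256/205] → run B
t=3: vr[A=512/205 B=719616/408155 C=256/205 E=256/205] → run C
t=4: vr[A=512/205 B=719616/408155 C=307968/162565 E=256/205] → run E
t=5: vr[A=512/205 B=719616/408155 C=307968/162565 E=318208/86715] → run B
t=6: vr[A=512/205 B=929536/408155 C=307968/162565 E=318208/86715] → run C
t=7: vr[A=512/205 B=929536/408155 E=318208/86715] → run B
t=8: vr[A=512/205 B=1139456/408155 E=318208/86715] → run A
t=9: vr[A=768/205 B=1139456/408155 E=318208/86715] → run B
t=10: vr[A=768/205 E=318208/86715] → run E
t=11: vr[A=768/205 E=528128/86715] → run A
t=12: vr[A=1024/205 E=528128/86715] → run A
t=13: vr[E=528128/86715] → run E
t=14: vr[E=246016/28905] → run E
t=15: vr[E=947968/86715] → run E
t=16: vr[E=1157888/86715] → run E
t=17: (idle)
t=18: (idle)
t=19: (idle)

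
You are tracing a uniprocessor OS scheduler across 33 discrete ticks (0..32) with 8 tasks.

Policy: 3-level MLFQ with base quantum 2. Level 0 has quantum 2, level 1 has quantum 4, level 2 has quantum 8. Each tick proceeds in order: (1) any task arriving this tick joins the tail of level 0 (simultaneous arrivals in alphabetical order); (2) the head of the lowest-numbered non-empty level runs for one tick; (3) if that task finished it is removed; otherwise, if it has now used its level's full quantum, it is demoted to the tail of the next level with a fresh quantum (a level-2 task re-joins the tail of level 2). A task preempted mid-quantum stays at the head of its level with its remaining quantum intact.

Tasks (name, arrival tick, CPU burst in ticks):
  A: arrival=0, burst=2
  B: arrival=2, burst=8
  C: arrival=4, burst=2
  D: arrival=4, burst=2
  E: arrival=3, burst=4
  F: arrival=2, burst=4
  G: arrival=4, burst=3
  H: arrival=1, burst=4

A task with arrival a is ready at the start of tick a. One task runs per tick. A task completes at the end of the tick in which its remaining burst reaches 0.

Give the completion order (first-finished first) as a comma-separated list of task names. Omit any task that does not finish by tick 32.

completion order = A, C, D, H, F, E, G, B

t=0: L0/L1/L2 = A/-/- → run A
t=1: L0/L1/L2 = AH/-/- → run A
t=2: L0/L1/L2 = HBF/-/- → run H
t=3: L0/L1/L2 = HBFE/-/- → run H
t=4: L0/L1/L2 = BFECDG/H/- → run B
t=5: L0/L1/L2 = BFECDG/H/- → run B
t=6: L0/L1/L2 = FECDG/HB/- → run F
t=7: L0/L1/L2 = FECDG/HB/- → run F
t=8: L0/L1/L2 = ECDG/HBF/- → run E
t=9: L0/L1/L2 = ECDG/HBF/- → run E
t=10: L0/L1/L2 = CDG/HBFE/- → run C
t=11: L0/L1/L2 = CDG/HBFE/- → run C
t=12: L0/L1/L2 = DG/HBFE/- → run D
t=13: L0/L1/L2 = DG/HBFE/- → run D
t=14: L0/L1/L2 = G/HBFE/- → run G
t=15: L0/L1/L2 = G/HBFE/- → run G
t=16: L0/L1/L2 = -/HBFEG/- → run H
t=17: L0/L1/L2 = -/HBFEG/- → run H
t=18: L0/L1/L2 = -/BFEG/- → run B
t=19: L0/L1/L2 = -/BFEG/- → run B
t=20: L0/L1/L2 = -/BFEG/- → run B
t=21: L0/L1/L2 = -/BFEG/- → run B
t=22: L0/L1/L2 = -/FEG/B → run F
t=23: L0/L1/L2 = -/FEG/B → run F
t=24: L0/L1/L2 = -/EG/B → run E
t=25: L0/L1/L2 = -/EG/B → run E
t=26: L0/L1/L2 = -/G/B → run G
t=27: L0/L1/L2 = -/-/B → run B
t=28: L0/L1/L2 = -/-/B → run B
t=29: (idle)
t=30: (idle)
t=31: (idle)
t=32: (idle)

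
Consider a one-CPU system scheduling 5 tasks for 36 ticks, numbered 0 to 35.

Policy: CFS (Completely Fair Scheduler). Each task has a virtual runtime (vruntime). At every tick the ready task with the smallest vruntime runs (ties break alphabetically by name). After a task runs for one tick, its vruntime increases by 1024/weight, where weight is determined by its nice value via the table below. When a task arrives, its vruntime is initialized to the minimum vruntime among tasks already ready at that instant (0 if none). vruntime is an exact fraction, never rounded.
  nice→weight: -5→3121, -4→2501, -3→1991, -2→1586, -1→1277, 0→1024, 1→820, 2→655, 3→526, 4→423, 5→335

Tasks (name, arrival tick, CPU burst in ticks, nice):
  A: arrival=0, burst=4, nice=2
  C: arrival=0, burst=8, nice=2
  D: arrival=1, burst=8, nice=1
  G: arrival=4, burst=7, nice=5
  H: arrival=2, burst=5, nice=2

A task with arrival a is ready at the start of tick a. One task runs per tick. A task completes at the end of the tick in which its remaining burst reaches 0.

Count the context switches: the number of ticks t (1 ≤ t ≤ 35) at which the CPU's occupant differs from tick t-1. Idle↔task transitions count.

t=0: vr[A=0 C=0] → run A
t=1: vr[A=1024/655 C=0 D=0] → run C
t=2: vr[A=1024/655 C=1024/655 D=0 H=0] → run D
t=3: vr[A=1024/655 C=1024/655 D=256/205 H=0] → run H
t=4: vr[A=1024/655 C=1024/655 D=256/205 G=256/205 H=1024/655] → run D
t=5: vr[A=1024/655 C=1024/655 D=512/205 G=256/205 H=1024/655] → run G
t=6: vr[A=1024/655 C=1024/655 D=512/205 G=59136/13735 H=1024/655] → run A
t=7: vr[A=2048/655 C=1024/655 D=512/205 G=59136/13735 H=1024/655] → run C
t=8: vr[A=2048/655 C=2048/655 D=512/205 G=59136/13735 H=1024/655] → run H
t=9: vr[A=2048/655 C=2048/655 D=512/205 G=59136/13735 H=2048/655] → run D
t=10: vr[A=2048/655 C=2048/655 D=768/205 G=59136/13735 H=2048/655] → run A
t=11: vr[A=3072/655 C=2048/655 D=768/205 G=59136/13735 H=2048/655] → run C
t=12: vr[A=3072/655 C=3072/655 D=768/205 G=59136/13735 H=2048/655] → run H
t=13: vr[A=3072/655 C=3072/655 D=768/205 G=59136/13735 H=3072/655] → run D
t=14: vr[A=3072/655 C=3072/655 D=1024/205 G=59136/13735 H=3072/655] → run G
t=15: vr[A=3072/655 C=3072/655 D=1024/205 G=20224/2747 H=3072/655] → run A
t=16: vr[C=3072/655 D=1024/205 G=20224/2747 H=3072/655] → run C
t=17: vr[C=4096/655 D=1024/205 G=20224/2747 H=3072/655] → run H
t=18: vr[C=4096/655 D=1024/205 G=20224/2747 H=4096/655] → run D
t=19: vr[C=4096/655 D=256/41 G=20224/2747 H=4096/655] → run D
t=20: vr[C=4096/655 D=1536/205 G=20224/2747 H=4096/655] → run C
t=21: vr[C=1024/131 D=1536/205 G=20224/2747 H=4096/655] → run H
t=22: vr[C=1024/131 D=1536/205 G=20224/2747] → run G
t=23: vr[C=1024/131 D=1536/205 G=143104/13735] → run D
t=24: vr[C=1024/131 D=1792/205 G=143104/13735] → run C
t=25: vr[C=6144/655 D=1792/205 G=143104/13735] → run D
t=26: vr[C=6144/655 G=143104/13735] → run C
t=27: vr[C=7168/655 G=143104/13735] → run G
t=28: vr[C=7168/655 G=185088/13735] → run C
t=29: vr[G=185088/13735] → run G
t=30: vr[G=227072/13735] → run G
t=31: vr[G=269056/13735] → run G
t=32: (idle)
t=33: (idle)
t=34: (idle)
t=35: (idle)

context switches = 29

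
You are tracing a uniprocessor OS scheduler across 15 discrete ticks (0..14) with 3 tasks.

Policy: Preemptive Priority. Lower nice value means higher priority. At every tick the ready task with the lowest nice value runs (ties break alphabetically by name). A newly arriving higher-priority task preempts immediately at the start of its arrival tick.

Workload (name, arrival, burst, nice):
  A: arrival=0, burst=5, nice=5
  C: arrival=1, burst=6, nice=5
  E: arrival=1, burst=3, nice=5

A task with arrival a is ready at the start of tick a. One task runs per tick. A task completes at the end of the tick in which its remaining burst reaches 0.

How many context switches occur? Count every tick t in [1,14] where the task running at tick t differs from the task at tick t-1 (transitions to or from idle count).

context switches = 3

t=0: ready={A} → run A
t=1: ready={A,C,E} → run A
t=2: ready={A,C,E} → run A
t=3: ready={A,C,E} → run A
t=4: ready={A,C,E} → run A
t=5: ready={C,E} → run C
t=6: ready={C,E} → run C
t=7: ready={C,E} → run C
t=8: ready={C,E} → run C
t=9: ready={C,E} → run C
t=10: ready={C,E} → run C
t=11: ready={E} → run E
t=12: ready={E} → run E
t=13: ready={E} → run E
t=14: (idle)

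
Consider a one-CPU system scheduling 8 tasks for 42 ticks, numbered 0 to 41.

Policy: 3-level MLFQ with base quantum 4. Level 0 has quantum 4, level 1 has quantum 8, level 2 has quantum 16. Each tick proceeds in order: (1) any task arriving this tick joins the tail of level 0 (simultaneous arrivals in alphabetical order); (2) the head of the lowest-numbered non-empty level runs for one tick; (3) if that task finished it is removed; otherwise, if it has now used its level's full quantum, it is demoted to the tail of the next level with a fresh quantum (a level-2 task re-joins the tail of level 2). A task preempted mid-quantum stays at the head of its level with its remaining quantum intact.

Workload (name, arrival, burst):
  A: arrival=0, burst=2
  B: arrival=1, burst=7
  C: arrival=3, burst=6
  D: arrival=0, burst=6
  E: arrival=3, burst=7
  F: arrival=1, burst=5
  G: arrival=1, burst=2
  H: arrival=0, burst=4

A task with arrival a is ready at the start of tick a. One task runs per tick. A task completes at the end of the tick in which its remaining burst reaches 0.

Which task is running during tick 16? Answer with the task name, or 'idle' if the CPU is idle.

t=0: L0/L1/L2 = ADH/-/- → run A
t=1: L0/L1/L2 = ADHBFG/-/- → run A
t=2: L0/L1/L2 = DHBFG/-/- → run D
t=3: L0/L1/L2 = DHBFGCE/-/- → run D
t=4: L0/L1/L2 = DHBFGCE/-/- → run D
t=5: L0/L1/L2 = DHBFGCE/-/- → run D
t=6: L0/L1/L2 = HBFGCE/D/- → run H
t=7: L0/L1/L2 = HBFGCE/D/- → run H
t=8: L0/L1/L2 = HBFGCE/D/- → run H
t=9: L0/L1/L2 = HBFGCE/D/- → run H
t=10: L0/L1/L2 = BFGCE/D/- → run B
t=11: L0/L1/L2 = BFGCE/D/- → run B
t=12: L0/L1/L2 = BFGCE/D/- → run B
t=13: L0/L1/L2 = BFGCE/D/- → run B
t=14: L0/L1/L2 = FGCE/DB/- → run F
t=15: L0/L1/L2 = FGCE/DB/- → run F
t=16: L0/L1/L2 = FGCE/DB/- → run F
t=17: L0/L1/L2 = FGCE/DB/- → run F
t=18: L0/L1/L2 = GCE/DBF/- → run G
t=19: L0/L1/L2 = GCE/DBF/- → run G
t=20: L0/L1/L2 = CE/DBF/- → run C
t=21: L0/L1/L2 = CE/DBF/- → run C
t=22: L0/L1/L2 = CE/DBF/- → run C
t=23: L0/L1/L2 = CE/DBF/- → run C
t=24: L0/L1/L2 = E/DBFC/- → run E
t=25: L0/L1/L2 = E/DBFC/- → run E
t=26: L0/L1/L2 = E/DBFC/- → run E
t=27: L0/L1/L2 = E/DBFC/- → run E
t=28: L0/L1/L2 = -/DBFCE/- → run D
t=29: L0/L1/L2 = -/DBFCE/- → run D
t=30: L0/L1/L2 = -/BFCE/- → run B
t=31: L0/L1/L2 = -/BFCE/- → run B
t=32: L0/L1/L2 = -/BFCE/- → run B
t=33: L0/L1/L2 = -/FCE/- → run F
t=34: L0/L1/L2 = -/CE/- → run C
t=35: L0/L1/L2 = -/CE/- → run C
t=36: L0/L1/L2 = -/E/- → run E
t=37: L0/L1/L2 = -/E/- → run E
t=38: L0/L1/L2 = -/E/- → run E
t=39: (idle)
t=40: (idle)
t=41: (idle)

running at tick 16 = F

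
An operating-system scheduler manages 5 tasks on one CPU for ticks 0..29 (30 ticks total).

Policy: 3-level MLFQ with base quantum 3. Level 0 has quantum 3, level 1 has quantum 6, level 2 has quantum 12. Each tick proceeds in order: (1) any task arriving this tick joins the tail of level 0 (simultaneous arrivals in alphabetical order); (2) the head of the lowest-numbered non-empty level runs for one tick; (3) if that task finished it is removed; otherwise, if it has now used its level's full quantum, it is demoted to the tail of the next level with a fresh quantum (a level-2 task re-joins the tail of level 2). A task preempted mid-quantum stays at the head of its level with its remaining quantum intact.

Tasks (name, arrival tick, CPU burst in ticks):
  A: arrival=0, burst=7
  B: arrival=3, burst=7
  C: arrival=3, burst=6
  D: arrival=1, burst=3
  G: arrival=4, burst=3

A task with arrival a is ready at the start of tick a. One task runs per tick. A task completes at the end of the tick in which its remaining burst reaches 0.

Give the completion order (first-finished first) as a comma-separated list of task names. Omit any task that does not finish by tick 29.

t=0: L0/L1/L2 = A/-/- → run A
t=1: L0/L1/L2 = AD/-/- → run A
t=2: L0/L1/L2 = AD/-/- → run A
t=3: L0/L1/L2 = DBC/A/- → run D
t=4: L0/L1/L2 = DBCG/A/- → run D
t=5: L0/L1/L2 = DBCG/A/- → run D
t=6: L0/L1/L2 = BCG/A/- → run B
t=7: L0/L1/L2 = BCG/A/- → run B
t=8: L0/L1/L2 = BCG/A/- → run B
t=9: L0/L1/L2 = CG/AB/- → run C
t=10: L0/L1/L2 = CG/AB/- → run C
t=11: L0/L1/L2 = CG/AB/- → run C
t=12: L0/L1/L2 = G/ABC/- → run G
t=13: L0/L1/L2 = G/ABC/- → run G
t=14: L0/L1/L2 = G/ABC/- → run G
t=15: L0/L1/L2 = -/ABC/- → run A
t=16: L0/L1/L2 = -/ABC/- → run A
t=17: L0/L1/L2 = -/ABC/- → run A
t=18: L0/L1/L2 = -/ABC/- → run A
t=19: L0/L1/L2 = -/BC/- → run B
t=20: L0/L1/L2 = -/BC/- → run B
t=21: L0/L1/L2 = -/BC/- → run B
t=22: L0/L1/L2 = -/BC/- → run B
t=23: L0/L1/L2 = -/C/- → run C
t=24: L0/L1/L2 = -/C/- → run C
t=25: L0/L1/L2 = -/C/- → run C
t=26: (idle)
t=27: (idle)
t=28: (idle)
t=29: (idle)

completion order = D, G, A, B, C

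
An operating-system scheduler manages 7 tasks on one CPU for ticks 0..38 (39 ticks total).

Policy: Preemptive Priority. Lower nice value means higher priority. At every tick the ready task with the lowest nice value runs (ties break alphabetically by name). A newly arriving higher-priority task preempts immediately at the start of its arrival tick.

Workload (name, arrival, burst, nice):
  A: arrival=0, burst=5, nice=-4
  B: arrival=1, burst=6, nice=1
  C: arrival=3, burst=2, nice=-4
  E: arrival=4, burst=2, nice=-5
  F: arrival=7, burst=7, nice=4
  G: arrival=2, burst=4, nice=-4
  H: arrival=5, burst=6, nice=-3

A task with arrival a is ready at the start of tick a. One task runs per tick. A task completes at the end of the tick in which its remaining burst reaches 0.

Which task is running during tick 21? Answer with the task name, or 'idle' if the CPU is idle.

t=0: ready={A} → run A
t=1: ready={A,B} → run A
t=2: ready={A,B,G} → run A
t=3: ready={A,B,C,G} → run A
t=4: ready={A,B,C,E,G} → run E
t=5: ready={A,B,C,E,G,H} → run E
t=6: ready={A,B,C,G,H} → run A
t=7: ready={B,C,F,G,H} → run C
t=8: ready={B,C,F,G,H} → run C
t=9: ready={B,F,G,H} → run G
t=10: ready={B,F,G,H} → run G
t=11: ready={B,F,G,H} → run G
t=12: ready={B,F,G,H} → run G
t=13: ready={B,F,H} → run H
t=14: ready={B,F,H} → run H
t=15: ready={B,F,H} → run H
t=16: ready={B,F,H} → run H
t=17: ready={B,F,H} → run H
t=18: ready={B,F,H} → run H
t=19: ready={B,F} → run B
t=20: ready={B,F} → run B
t=21: ready={B,F} → run B
t=22: ready={B,F} → run B
t=23: ready={B,F} → run B
t=24: ready={B,F} → run B
t=25: ready={F} → run F
t=26: ready={F} → run F
t=27: ready={F} → run F
t=28: ready={F} → run F
t=29: ready={F} → run F
t=30: ready={F} → run F
t=31: ready={F} → run F
t=32: (idle)
t=33: (idle)
t=34: (idle)
t=35: (idle)
t=36: (idle)
t=37: (idle)
t=38: (idle)

running at tick 21 = B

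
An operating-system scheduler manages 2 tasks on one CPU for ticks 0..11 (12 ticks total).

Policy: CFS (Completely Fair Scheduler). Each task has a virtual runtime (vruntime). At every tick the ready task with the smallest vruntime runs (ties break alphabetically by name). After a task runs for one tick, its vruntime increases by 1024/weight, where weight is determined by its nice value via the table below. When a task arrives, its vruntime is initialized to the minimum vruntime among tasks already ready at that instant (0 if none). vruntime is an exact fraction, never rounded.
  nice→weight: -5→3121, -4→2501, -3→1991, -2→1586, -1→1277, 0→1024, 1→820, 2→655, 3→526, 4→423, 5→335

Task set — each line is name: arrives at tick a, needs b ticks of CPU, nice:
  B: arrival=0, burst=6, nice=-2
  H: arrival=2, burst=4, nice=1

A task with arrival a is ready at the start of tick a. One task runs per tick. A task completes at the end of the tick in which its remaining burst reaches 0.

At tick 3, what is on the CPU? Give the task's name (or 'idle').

running at tick 3 = H

t=0: vr[B=0] → run B
t=1: vr[B=512/793] → run B
t=2: vr[B=1024/793 H=1024/793] → run B
t=3: vr[B=1536/793 H=1024/793] → run H
t=4: vr[B=1536/793 H=412928/162565] → run B
t=5: vr[B=2048/793 H=412928/162565] → run H
t=6: vr[B=2048/793 H=615936/162565] → run B
t=7: vr[B=2560/793 H=615936/162565] → run B
t=8: vr[H=615936/162565] → run H
t=9: vr[H=818944/162565] → run H
t=10: (idle)
t=11: (idle)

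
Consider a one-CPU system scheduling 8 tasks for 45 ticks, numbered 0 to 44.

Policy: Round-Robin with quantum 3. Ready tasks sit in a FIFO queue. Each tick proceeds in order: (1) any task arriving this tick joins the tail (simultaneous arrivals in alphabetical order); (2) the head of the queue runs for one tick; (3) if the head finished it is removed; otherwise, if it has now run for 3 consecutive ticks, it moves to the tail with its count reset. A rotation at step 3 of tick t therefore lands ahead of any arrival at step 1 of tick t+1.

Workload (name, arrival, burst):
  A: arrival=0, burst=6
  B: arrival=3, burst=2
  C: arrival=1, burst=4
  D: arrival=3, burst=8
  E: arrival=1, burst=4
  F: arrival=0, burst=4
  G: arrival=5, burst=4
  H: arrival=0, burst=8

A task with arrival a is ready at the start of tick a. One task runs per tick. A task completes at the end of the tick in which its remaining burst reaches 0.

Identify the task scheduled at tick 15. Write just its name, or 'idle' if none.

t=0: queue=[A,F,H] q_used=0 → run A
t=1: queue=[A,F,H,C,E] q_used=1 → run A
t=2: queue=[A,F,H,C,E] q_used=2 → run A
t=3: queue=[F,H,C,E,A,B,D] q_used=0 → run F
t=4: queue=[F,H,C,E,A,B,D] q_used=1 → run F
t=5: queue=[F,H,C,E,A,B,D,G] q_used=2 → run F
t=6: queue=[H,C,E,A,B,D,G,F] q_used=0 → run H
t=7: queue=[H,C,E,A,B,D,G,F] q_used=1 → run H
t=8: queue=[H,C,E,A,B,D,G,F] q_used=2 → run H
t=9: queue=[C,E,A,B,D,G,F,H] q_used=0 → run C
t=10: queue=[C,E,A,B,D,G,F,H] q_used=1 → run C
t=11: queue=[C,E,A,B,D,G,F,H] q_used=2 → run C
t=12: queue=[E,A,B,D,G,F,H,C] q_used=0 → run E
t=13: queue=[E,A,B,D,G,F,H,C] q_used=1 → run E
t=14: queue=[E,A,B,D,G,F,H,C] q_used=2 → run E
t=15: queue=[A,B,D,G,F,H,C,E] q_used=0 → run A
t=16: queue=[A,B,D,G,F,H,C,E] q_used=1 → run A
t=17: queue=[A,B,D,G,F,H,C,E] q_used=2 → run A
t=18: queue=[B,D,G,F,H,C,E] q_used=0 → run B
t=19: queue=[B,D,G,F,H,C,E] q_used=1 → run B
t=20: queue=[D,G,F,H,C,E] q_used=0 → run D
t=21: queue=[D,G,F,H,C,E] q_used=1 → run D
t=22: queue=[D,G,F,H,C,E] q_used=2 → run D
t=23: queue=[G,F,H,C,E,D] q_used=0 → run G
t=24: queue=[G,F,H,C,E,D] q_used=1 → run G
t=25: queue=[G,F,H,C,E,D] q_used=2 → run G
t=26: queue=[F,H,C,E,D,G] q_used=0 → run F
t=27: queue=[H,C,E,D,G] q_used=0 → run H
t=28: queue=[H,C,E,D,G] q_used=1 → run H
t=29: queue=[H,C,E,D,G] q_used=2 → run H
t=30: queue=[C,E,D,G,H] q_used=0 → run C
t=31: queue=[E,D,G,H] q_used=0 → run E
t=32: queue=[D,G,H] q_used=0 → run D
t=33: queue=[D,G,H] q_used=1 → run D
t=34: queue=[D,G,H] q_used=2 → run D
t=35: queue=[G,H,D] q_used=0 → run G
t=36: queue=[H,D] q_used=0 → run H
t=37: queue=[H,D] q_used=1 → run H
t=38: queue=[D] q_used=0 → run D
t=39: queue=[D] q_used=1 → run D
t=40: (idle)
t=41: (idle)
t=42: (idle)
t=43: (idle)
t=44: (idle)

running at tick 15 = A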